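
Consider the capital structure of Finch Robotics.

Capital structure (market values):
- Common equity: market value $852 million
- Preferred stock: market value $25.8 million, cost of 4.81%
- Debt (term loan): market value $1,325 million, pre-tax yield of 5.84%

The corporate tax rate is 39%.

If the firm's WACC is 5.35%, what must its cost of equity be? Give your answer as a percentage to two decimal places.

8.15%

Total capital V = 852 + 25.8 + 1325 = 2202.8.
Equity weight = 852/2202.8 = 0.3868.
Preferred weight = 25.8/2202.8 = 0.0117.
Term loan weight = 1325/2202.8 = 0.6015.
Debt contribution = 0.6015 × 5.84% × (1 − 39%) = 2.1428%.
Preferred contribution = 0.0117 × 4.81% = 0.0563%.
Required equity contribution = 5.35% − 2.1991% = 3.1509%.
Re = 3.1509% / 0.3868 = 8.1464%.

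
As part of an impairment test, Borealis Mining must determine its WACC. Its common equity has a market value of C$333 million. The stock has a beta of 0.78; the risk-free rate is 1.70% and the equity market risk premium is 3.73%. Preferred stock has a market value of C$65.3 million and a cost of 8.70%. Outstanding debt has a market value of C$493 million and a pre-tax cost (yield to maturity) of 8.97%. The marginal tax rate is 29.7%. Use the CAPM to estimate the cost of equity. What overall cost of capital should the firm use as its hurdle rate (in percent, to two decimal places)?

Cost of equity via CAPM: Re = 1.7% + 0.78 × 3.73% = 4.6094%.
Total capital V = 333 + 65.3 + 493 = 891.3.
Equity: weight = 333/891.3 = 0.3736; cost = 4.6094%.
Preferred: weight = 65.3/891.3 = 0.0733; cost = 8.7%.
Debt: weight = 493/891.3 = 0.5531; after-tax cost = 8.97% × (1 − 29.7%) = 6.3059%.
WACC = 0.3736 × 4.6094% + 0.0733 × 8.7000% + 0.5531 × 6.3059% = 5.8475%.

5.85%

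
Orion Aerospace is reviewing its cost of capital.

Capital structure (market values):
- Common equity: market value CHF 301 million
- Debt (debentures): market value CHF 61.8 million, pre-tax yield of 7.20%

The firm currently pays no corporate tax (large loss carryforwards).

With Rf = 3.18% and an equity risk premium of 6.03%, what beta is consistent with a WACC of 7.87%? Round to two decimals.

0.80

Total capital V = 301 + 61.8 = 362.8.
Equity weight = 301/362.8 = 0.8297.
Debentures weight = 61.8/362.8 = 0.1703.
Debt contribution = 0.1703 × 7.2% × (1 − 0%) = 1.2265%.
Required equity contribution = 7.87% − 1.2265% = 6.6435%  ⇒  Re = 8.0076%.
CAPM: 8.0076% = 3.18% + β × 6.03%  ⇒  β = 0.8006.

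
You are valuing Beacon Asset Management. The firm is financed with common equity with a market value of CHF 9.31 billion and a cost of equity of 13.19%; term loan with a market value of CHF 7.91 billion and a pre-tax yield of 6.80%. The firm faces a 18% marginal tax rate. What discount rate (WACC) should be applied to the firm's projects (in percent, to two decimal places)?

9.69%

Total capital V = 9.31 + 7.91 = 17.22.
Equity: weight = 9.31/17.22 = 0.5407; cost = 13.19%.
Term loan: weight = 7.91/17.22 = 0.4593; after-tax cost = 6.8% × (1 − 18%) = 5.5760%.
WACC = 0.5407 × 13.1900% + 0.4593 × 5.5760% = 9.6925%.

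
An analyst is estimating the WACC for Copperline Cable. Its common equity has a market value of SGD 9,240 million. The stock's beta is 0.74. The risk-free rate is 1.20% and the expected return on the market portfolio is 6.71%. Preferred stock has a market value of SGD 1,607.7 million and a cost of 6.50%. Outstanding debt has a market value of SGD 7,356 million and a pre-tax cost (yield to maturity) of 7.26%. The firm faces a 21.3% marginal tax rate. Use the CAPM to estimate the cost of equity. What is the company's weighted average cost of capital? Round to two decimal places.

5.56%

Market risk premium = 6.71% − 1.2% = 5.51%.
Cost of equity via CAPM: Re = 1.2% + 0.74 × 5.51% = 5.2774%.
Total capital V = 9240 + 1607.7 + 7356 = 18203.7.
Equity: weight = 9240/18203.7 = 0.5076; cost = 5.2774%.
Preferred: weight = 1607.7/18203.7 = 0.0883; cost = 6.5%.
Debt: weight = 7356/18203.7 = 0.4041; after-tax cost = 7.26% × (1 − 21.3%) = 5.7136%.
WACC = 0.5076 × 5.2774% + 0.0883 × 6.5000% + 0.4041 × 5.7136% = 5.5617%.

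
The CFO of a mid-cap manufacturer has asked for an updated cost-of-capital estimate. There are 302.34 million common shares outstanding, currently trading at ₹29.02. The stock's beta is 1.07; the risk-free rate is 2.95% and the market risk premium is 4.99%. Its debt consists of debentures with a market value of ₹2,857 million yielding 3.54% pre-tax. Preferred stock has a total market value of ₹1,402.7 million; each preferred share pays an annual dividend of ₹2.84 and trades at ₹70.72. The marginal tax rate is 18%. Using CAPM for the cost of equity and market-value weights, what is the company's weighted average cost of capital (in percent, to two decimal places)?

Cost of equity via CAPM: Re = 2.95% + 1.07 × 4.99% = 8.2893%.
Cost of preferred: Rp = 2.84 / 70.72 = 4.0158%.
Market value of equity E = 29.02 × 302.34m = 8773.9068m.
Total capital V = 8773.9068 + 1402.7 + 2857 = 13033.6068.
Equity: weight = 8773.9068/13033.6068 = 0.6732; cost = 8.2893%.
Preferred: weight = 1402.7/13033.6068 = 0.1076; cost = 4.0158%.
Debentures: weight = 2857/13033.6068 = 0.2192; after-tax cost = 3.54% × (1 − 18%) = 2.9028%.
WACC = 0.6732 × 8.2893% + 0.1076 × 4.0158% + 0.2192 × 2.9028% = 6.6486%.

6.65%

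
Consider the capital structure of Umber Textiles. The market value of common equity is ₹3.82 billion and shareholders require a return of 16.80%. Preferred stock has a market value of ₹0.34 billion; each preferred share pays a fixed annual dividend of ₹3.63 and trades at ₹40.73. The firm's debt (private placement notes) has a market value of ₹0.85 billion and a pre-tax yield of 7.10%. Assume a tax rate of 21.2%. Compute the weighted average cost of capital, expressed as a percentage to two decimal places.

14.36%

Cost of preferred: Rp = 3.63 / 40.73 = 8.9123%.
Total capital V = 3.82 + 0.34 + 0.85 = 5.01.
Equity: weight = 3.82/5.01 = 0.7625; cost = 16.8%.
Preferred: weight = 0.34/5.01 = 0.0679; cost = 8.9123%.
Private placement notes: weight = 0.85/5.01 = 0.1697; after-tax cost = 7.1% × (1 − 21.2%) = 5.5948%.
WACC = 0.7625 × 16.8000% + 0.0679 × 8.9123% + 0.1697 × 5.5948% = 14.3636%.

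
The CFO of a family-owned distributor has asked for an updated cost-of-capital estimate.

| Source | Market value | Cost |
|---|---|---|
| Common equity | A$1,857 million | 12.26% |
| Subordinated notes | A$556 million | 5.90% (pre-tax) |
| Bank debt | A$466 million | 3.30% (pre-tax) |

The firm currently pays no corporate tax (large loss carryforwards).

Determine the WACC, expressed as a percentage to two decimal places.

Total capital V = 1857 + 556 + 466 = 2879.
Equity: weight = 1857/2879 = 0.6450; cost = 12.26%.
Subordinated notes: weight = 556/2879 = 0.1931; after-tax cost = 5.9% × (1 − 0%) = 5.9000%.
Bank debt: weight = 466/2879 = 0.1619; after-tax cost = 3.3% × (1 − 0%) = 3.3000%.
WACC = 0.6450 × 12.2600% + 0.1931 × 5.9000% + 0.1619 × 3.3000% = 9.5815%.

9.58%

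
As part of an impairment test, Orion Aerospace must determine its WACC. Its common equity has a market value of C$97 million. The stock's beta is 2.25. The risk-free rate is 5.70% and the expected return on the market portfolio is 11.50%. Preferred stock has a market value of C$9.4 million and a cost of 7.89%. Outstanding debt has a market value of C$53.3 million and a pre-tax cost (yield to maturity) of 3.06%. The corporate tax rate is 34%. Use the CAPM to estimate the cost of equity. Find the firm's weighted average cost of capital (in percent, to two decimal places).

12.53%

Market risk premium = 11.5% − 5.7% = 5.8%.
Cost of equity via CAPM: Re = 5.7% + 2.25 × 5.8% = 18.7500%.
Total capital V = 97 + 9.4 + 53.3 = 159.7.
Equity: weight = 97/159.7 = 0.6074; cost = 18.75%.
Preferred: weight = 9.4/159.7 = 0.0589; cost = 7.89%.
Debt: weight = 53.3/159.7 = 0.3338; after-tax cost = 3.06% × (1 − 34%) = 2.0196%.
WACC = 0.6074 × 18.7500% + 0.0589 × 7.8900% + 0.3338 × 2.0196% = 12.5270%.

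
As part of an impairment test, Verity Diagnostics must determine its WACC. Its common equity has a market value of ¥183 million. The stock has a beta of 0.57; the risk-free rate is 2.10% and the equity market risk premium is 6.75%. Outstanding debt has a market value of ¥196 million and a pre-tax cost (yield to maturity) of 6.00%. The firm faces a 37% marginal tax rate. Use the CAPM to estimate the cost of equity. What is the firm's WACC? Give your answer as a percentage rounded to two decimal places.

Cost of equity via CAPM: Re = 2.1% + 0.57 × 6.75% = 5.9475%.
Total capital V = 183 + 196 = 379.
Equity: weight = 183/379 = 0.4828; cost = 5.9475%.
Debt: weight = 196/379 = 0.5172; after-tax cost = 6% × (1 − 37%) = 3.7800%.
WACC = 0.4828 × 5.9475% + 0.5172 × 3.7800% = 4.8266%.

4.83%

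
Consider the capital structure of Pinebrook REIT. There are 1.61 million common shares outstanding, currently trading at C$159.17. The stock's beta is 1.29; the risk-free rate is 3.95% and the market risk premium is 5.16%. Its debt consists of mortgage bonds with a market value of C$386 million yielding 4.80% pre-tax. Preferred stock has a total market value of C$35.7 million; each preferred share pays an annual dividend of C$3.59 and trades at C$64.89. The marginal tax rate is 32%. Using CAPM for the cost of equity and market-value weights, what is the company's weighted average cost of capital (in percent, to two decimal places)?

Cost of equity via CAPM: Re = 3.95% + 1.29 × 5.16% = 10.6064%.
Cost of preferred: Rp = 3.59 / 64.89 = 5.5324%.
Market value of equity E = 159.17 × 1.61m = 256.2637m.
Total capital V = 256.2637 + 35.7 + 386 = 677.9637.
Equity: weight = 256.2637/677.9637 = 0.3780; cost = 10.6064%.
Preferred: weight = 35.7/677.9637 = 0.0527; cost = 5.5324%.
Mortgage bonds: weight = 386/677.9637 = 0.5694; after-tax cost = 4.8% × (1 − 32%) = 3.2640%.
WACC = 0.3780 × 10.6064% + 0.0527 × 5.5324% + 0.5694 × 3.2640% = 6.1588%.

6.16%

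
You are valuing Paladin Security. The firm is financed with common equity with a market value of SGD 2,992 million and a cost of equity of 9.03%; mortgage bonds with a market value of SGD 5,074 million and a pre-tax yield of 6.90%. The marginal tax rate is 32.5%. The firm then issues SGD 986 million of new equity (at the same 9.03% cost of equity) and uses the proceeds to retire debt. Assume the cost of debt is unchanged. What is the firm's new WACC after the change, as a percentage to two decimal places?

After the change:
Total capital V = 3978 + 4088 = 8066.
Equity: weight = 3978/8066 = 0.4932; cost = 9.03%.
Mortgage bonds: weight = 4088/8066 = 0.5068; after-tax cost = 6.9% × (1 − 32.5%) = 4.6575%.
WACC = 0.4932 × 9.0300% + 0.5068 × 4.6575% = 6.8139%.

6.81%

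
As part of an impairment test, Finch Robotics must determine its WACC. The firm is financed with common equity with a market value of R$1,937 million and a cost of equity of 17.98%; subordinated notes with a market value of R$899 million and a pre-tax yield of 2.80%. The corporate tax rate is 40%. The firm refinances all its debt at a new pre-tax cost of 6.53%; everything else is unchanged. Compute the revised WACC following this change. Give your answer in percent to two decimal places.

After the change:
Total capital V = 1937 + 899 = 2836.
Equity: weight = 1937/2836 = 0.6830; cost = 17.98%.
Subordinated notes: weight = 899/2836 = 0.3170; after-tax cost = 6.53% × (1 − 40%) = 3.9180%.
WACC = 0.6830 × 17.9800% + 0.3170 × 3.9180% = 13.5224%.

13.52%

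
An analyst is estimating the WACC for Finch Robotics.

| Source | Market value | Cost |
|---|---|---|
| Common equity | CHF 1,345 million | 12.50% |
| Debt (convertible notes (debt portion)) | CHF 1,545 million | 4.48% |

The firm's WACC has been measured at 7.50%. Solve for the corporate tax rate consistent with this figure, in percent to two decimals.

29.75%

Total capital V = 1345 + 1545 = 2890.
Equity weight = 1345/2890 = 0.4654.
Convertible notes (debt portion) weight = 1545/2890 = 0.5346.
Equity contribution = 0.4654 × 12.5% = 5.8175%.
Debt contribution must be 7.5% − 5.8175% = 1.6825%.
0.5346 × 4.48% × (1 − T) = 1.6825%  ⇒  (1 − T) = 0.7025.
T = 29.7489%.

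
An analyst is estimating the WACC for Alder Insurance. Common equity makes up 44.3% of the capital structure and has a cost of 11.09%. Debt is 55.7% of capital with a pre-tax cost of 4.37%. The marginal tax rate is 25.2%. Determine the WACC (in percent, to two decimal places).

6.73%

After-tax cost of debt = 4.37% × (1 − 25.2%) = 3.2688%.
WACC = 0.443 × 11.0900% + 0.557 × 3.2688% = 6.7336%.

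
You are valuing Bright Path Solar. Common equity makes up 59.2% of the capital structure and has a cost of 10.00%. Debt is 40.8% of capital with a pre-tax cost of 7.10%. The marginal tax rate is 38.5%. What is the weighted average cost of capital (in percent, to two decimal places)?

After-tax cost of debt = 7.1% × (1 − 38.5%) = 4.3665%.
WACC = 0.592 × 10.0000% + 0.408 × 4.3665% = 7.7015%.

7.70%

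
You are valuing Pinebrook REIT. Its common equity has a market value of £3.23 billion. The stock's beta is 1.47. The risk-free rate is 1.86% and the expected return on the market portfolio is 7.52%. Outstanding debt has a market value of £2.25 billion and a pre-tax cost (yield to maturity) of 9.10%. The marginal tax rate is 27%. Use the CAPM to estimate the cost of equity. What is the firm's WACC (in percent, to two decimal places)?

8.73%

Market risk premium = 7.52% − 1.86% = 5.66%.
Cost of equity via CAPM: Re = 1.86% + 1.47 × 5.66% = 10.1802%.
Total capital V = 3.23 + 2.25 = 5.48.
Equity: weight = 3.23/5.48 = 0.5894; cost = 10.1802%.
Debt: weight = 2.25/5.48 = 0.4106; after-tax cost = 9.1% × (1 − 27%) = 6.6430%.
WACC = 0.5894 × 10.1802% + 0.4106 × 6.6430% = 8.7279%.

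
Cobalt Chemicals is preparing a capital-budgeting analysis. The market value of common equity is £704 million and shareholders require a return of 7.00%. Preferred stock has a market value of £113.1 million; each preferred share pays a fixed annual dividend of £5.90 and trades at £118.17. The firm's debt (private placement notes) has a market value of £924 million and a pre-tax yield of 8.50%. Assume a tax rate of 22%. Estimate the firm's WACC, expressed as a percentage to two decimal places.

6.67%

Cost of preferred: Rp = 5.9 / 118.17 = 4.9928%.
Total capital V = 704 + 113.1 + 924 = 1741.1.
Equity: weight = 704/1741.1 = 0.4043; cost = 7%.
Preferred: weight = 113.1/1741.1 = 0.0650; cost = 4.9928%.
Private placement notes: weight = 924/1741.1 = 0.5307; after-tax cost = 8.5% × (1 − 22%) = 6.6300%.
WACC = 0.4043 × 7.0000% + 0.0650 × 4.9928% + 0.5307 × 6.6300% = 6.6733%.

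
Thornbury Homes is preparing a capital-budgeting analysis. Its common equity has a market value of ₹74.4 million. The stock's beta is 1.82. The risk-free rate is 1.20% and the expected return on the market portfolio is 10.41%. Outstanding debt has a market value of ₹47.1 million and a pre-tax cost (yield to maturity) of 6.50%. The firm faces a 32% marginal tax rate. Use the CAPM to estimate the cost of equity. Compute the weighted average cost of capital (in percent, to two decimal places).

Market risk premium = 10.41% − 1.2% = 9.21%.
Cost of equity via CAPM: Re = 1.2% + 1.82 × 9.21% = 17.9622%.
Total capital V = 74.4 + 47.1 = 121.5.
Equity: weight = 74.4/121.5 = 0.6123; cost = 17.9622%.
Debt: weight = 47.1/121.5 = 0.3877; after-tax cost = 6.5% × (1 − 32%) = 4.4200%.
WACC = 0.6123 × 17.9622% + 0.3877 × 4.4200% = 12.7125%.

12.71%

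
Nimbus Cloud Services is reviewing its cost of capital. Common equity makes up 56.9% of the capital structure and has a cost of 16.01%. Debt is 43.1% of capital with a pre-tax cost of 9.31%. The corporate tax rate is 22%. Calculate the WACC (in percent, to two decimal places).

After-tax cost of debt = 9.31% × (1 − 22%) = 7.2618%.
WACC = 0.569 × 16.0100% + 0.431 × 7.2618% = 12.2395%.

12.24%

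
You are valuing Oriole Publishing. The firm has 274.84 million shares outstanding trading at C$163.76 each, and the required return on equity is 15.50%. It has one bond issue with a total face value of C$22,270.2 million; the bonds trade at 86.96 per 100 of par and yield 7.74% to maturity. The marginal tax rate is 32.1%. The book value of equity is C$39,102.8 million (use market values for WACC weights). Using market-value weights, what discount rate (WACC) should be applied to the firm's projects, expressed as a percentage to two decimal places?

Market value of equity E = 163.76 × 274.84m = 45007.7984m. Market value of debt D = 22270.2m × 86.96/100 = 19366.16592m.
Total capital V = 45007.7984 + 19366.16592 = 64373.96432.
Equity: weight = 45007.7984/64373.96432 = 0.6992; cost = 15.5%.
Bonds outstanding: weight = 19366.16592/64373.96432 = 0.3008; after-tax cost = 7.74% × (1 − 32.1%) = 5.2555%.
WACC = 0.6992 × 15.5000% + 0.3008 × 5.2555% = 12.4180%.

12.42%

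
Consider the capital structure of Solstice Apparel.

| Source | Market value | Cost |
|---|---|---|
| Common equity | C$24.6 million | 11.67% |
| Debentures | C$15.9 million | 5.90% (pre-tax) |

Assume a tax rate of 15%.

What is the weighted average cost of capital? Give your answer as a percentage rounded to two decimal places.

9.06%

Total capital V = 24.6 + 15.9 = 40.5.
Equity: weight = 24.6/40.5 = 0.6074; cost = 11.67%.
Debentures: weight = 15.9/40.5 = 0.3926; after-tax cost = 5.9% × (1 − 15%) = 5.0150%.
WACC = 0.6074 × 11.6700% + 0.3926 × 5.0150% = 9.0573%.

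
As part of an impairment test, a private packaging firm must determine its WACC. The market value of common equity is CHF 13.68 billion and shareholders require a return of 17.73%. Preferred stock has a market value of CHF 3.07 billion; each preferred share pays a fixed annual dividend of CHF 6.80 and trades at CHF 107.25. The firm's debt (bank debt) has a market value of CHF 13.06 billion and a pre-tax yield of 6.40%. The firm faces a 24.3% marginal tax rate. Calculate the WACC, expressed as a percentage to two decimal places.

10.91%

Cost of preferred: Rp = 6.8 / 107.25 = 6.3403%.
Total capital V = 13.68 + 3.07 + 13.06 = 29.81.
Equity: weight = 13.68/29.81 = 0.4589; cost = 17.73%.
Preferred: weight = 3.07/29.81 = 0.1030; cost = 6.3403%.
Bank debt: weight = 13.06/29.81 = 0.4381; after-tax cost = 6.4% × (1 − 24.3%) = 4.8448%.
WACC = 0.4589 × 17.7300% + 0.1030 × 6.3403% + 0.4381 × 4.8448% = 10.9119%.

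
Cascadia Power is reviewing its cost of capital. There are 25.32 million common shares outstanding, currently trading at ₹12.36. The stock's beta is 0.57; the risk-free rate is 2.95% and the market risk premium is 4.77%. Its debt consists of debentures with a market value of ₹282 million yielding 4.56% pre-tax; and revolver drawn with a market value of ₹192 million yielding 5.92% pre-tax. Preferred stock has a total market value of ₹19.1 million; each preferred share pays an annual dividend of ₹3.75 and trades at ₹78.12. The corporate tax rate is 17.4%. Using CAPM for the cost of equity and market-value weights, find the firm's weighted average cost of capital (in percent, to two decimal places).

4.80%

Cost of equity via CAPM: Re = 2.95% + 0.57 × 4.77% = 5.6689%.
Cost of preferred: Rp = 3.75 / 78.12 = 4.8003%.
Market value of equity E = 12.36 × 25.32m = 312.9552m.
Total capital V = 312.9552 + 19.1 + 282 + 192 = 806.0552.
Equity: weight = 312.9552/806.0552 = 0.3883; cost = 5.6689%.
Preferred: weight = 19.1/806.0552 = 0.0237; cost = 4.8003%.
Debentures: weight = 282/806.0552 = 0.3499; after-tax cost = 4.56% × (1 − 17.4%) = 3.7666%.
Revolver drawn: weight = 192/806.0552 = 0.2382; after-tax cost = 5.92% × (1 − 17.4%) = 4.8899%.
WACC = 0.3883 × 5.6689% + 0.0237 × 4.8003% + 0.3499 × 3.7666% + 0.2382 × 4.8899% = 4.7972%.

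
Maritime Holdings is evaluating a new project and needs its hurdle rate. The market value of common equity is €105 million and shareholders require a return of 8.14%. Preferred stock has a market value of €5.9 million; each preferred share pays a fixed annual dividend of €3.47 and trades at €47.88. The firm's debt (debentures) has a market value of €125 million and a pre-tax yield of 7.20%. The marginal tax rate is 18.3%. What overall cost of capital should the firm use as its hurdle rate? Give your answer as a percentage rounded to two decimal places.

Cost of preferred: Rp = 3.47 / 47.88 = 7.2473%.
Total capital V = 105 + 5.9 + 125 = 235.9.
Equity: weight = 105/235.9 = 0.4451; cost = 8.14%.
Preferred: weight = 5.9/235.9 = 0.0250; cost = 7.2473%.
Debentures: weight = 125/235.9 = 0.5299; after-tax cost = 7.2% × (1 − 18.3%) = 5.8824%.
WACC = 0.4451 × 8.1400% + 0.0250 × 7.2473% + 0.5299 × 5.8824% = 6.9214%.

6.92%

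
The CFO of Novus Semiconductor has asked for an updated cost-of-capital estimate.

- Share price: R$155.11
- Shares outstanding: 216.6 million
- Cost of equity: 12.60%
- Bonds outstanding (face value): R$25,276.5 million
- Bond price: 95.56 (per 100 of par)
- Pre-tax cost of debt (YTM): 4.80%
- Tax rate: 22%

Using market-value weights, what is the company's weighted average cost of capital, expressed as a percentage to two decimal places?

Market value of equity E = 155.11 × 216.6m = 33596.826m. Market value of debt D = 25276.5m × 95.56/100 = 24154.2234m.
Total capital V = 33596.826 + 24154.2234 = 57751.0494.
Equity: weight = 33596.826/57751.0494 = 0.5818; cost = 12.6%.
Bonds outstanding: weight = 24154.2234/57751.0494 = 0.4182; after-tax cost = 4.8% × (1 − 22%) = 3.7440%.
WACC = 0.5818 × 12.6000% + 0.4182 × 3.7440% = 8.8960%.

8.90%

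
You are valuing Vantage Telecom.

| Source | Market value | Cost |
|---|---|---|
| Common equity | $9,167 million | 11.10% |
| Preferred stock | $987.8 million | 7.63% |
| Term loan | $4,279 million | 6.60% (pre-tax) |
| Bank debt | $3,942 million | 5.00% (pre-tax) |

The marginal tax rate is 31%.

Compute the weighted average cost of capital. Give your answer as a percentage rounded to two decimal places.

Total capital V = 9167 + 987.8 + 4279 + 3942 = 18375.8.
Equity: weight = 9167/18375.8 = 0.4989; cost = 11.1%.
Preferred: weight = 987.8/18375.8 = 0.0538; cost = 7.63%.
Term loan: weight = 4279/18375.8 = 0.2329; after-tax cost = 6.6% × (1 − 31%) = 4.5540%.
Bank debt: weight = 3942/18375.8 = 0.2145; after-tax cost = 5% × (1 − 31%) = 3.4500%.
WACC = 0.4989 × 11.1000% + 0.0538 × 7.6300% + 0.2329 × 4.5540% + 0.2145 × 3.4500% = 7.7481%.

7.75%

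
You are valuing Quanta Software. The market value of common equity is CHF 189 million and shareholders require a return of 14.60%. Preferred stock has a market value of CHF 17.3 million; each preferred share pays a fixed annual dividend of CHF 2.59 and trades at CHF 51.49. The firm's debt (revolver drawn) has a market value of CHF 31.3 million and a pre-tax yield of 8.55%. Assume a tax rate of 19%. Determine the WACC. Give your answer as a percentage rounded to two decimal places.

12.89%

Cost of preferred: Rp = 2.59 / 51.49 = 5.0301%.
Total capital V = 189 + 17.3 + 31.3 = 237.6.
Equity: weight = 189/237.6 = 0.7955; cost = 14.6%.
Preferred: weight = 17.3/237.6 = 0.0728; cost = 5.0301%.
Revolver drawn: weight = 31.3/237.6 = 0.1317; after-tax cost = 8.55% × (1 − 19%) = 6.9255%.
WACC = 0.7955 × 14.6000% + 0.0728 × 5.0301% + 0.1317 × 6.9255% = 12.8922%.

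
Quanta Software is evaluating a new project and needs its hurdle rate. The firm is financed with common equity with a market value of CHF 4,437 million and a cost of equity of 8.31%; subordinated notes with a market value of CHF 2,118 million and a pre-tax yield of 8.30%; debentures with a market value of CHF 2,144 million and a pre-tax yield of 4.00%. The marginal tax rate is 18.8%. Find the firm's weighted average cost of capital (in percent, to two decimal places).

Total capital V = 4437 + 2118 + 2144 = 8699.
Equity: weight = 4437/8699 = 0.5101; cost = 8.31%.
Subordinated notes: weight = 2118/8699 = 0.2435; after-tax cost = 8.3% × (1 − 18.8%) = 6.7396%.
Debentures: weight = 2144/8699 = 0.2465; after-tax cost = 4% × (1 − 18.8%) = 3.2480%.
WACC = 0.5101 × 8.3100% + 0.2435 × 6.7396% + 0.2465 × 3.2480% = 6.6800%.

6.68%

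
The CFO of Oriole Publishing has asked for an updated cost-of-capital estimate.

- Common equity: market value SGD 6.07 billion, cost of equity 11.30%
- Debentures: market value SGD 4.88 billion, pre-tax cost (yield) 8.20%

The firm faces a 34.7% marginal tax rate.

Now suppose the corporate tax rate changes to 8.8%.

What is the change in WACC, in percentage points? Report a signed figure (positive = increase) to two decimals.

Current WACC:
Total capital V = 6.07 + 4.88 = 10.95.
Equity: weight = 6.07/10.95 = 0.5543; cost = 11.3%.
Debentures: weight = 4.88/10.95 = 0.4457; after-tax cost = 8.2% × (1 − 34.7%) = 5.3546%.
WACC = 0.5543 × 11.3000% + 0.4457 × 5.3546% = 8.6504%.
After the change:
Total capital V = 6.07 + 4.88 = 10.95.
Equity: weight = 6.07/10.95 = 0.5543; cost = 11.3%.
Debentures: weight = 4.88/10.95 = 0.4457; after-tax cost = 8.2% × (1 − 8.8%) = 7.4784%.
WACC = 0.5543 × 11.3000% + 0.4457 × 7.4784% = 9.5969%.
Change in WACC = 9.5969% − 8.6504% = 0.9465 pp.

+0.95 pp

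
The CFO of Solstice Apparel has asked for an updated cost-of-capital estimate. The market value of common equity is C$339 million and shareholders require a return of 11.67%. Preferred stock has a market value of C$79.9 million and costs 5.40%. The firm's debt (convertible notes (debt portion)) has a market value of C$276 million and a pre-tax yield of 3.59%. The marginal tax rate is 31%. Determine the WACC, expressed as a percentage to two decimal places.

Total capital V = 339 + 79.9 + 276 = 694.9.
Equity: weight = 339/694.9 = 0.4878; cost = 11.67%.
Preferred: weight = 79.9/694.9 = 0.1150; cost = 5.4%.
Convertible notes (debt portion): weight = 276/694.9 = 0.3972; after-tax cost = 3.59% × (1 − 31%) = 2.4771%.
WACC = 0.4878 × 11.6700% + 0.1150 × 5.4000% + 0.3972 × 2.4771% = 7.2978%.

7.30%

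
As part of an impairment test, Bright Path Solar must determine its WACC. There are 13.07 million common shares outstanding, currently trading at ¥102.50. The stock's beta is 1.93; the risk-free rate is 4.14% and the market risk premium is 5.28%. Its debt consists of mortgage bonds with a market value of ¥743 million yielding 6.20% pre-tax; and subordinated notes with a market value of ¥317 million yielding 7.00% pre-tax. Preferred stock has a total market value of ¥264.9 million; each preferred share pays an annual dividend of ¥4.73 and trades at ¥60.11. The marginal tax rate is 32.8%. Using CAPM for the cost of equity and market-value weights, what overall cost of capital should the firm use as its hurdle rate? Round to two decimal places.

9.71%

Cost of equity via CAPM: Re = 4.14% + 1.93 × 5.28% = 14.3304%.
Cost of preferred: Rp = 4.73 / 60.11 = 7.8689%.
Market value of equity E = 102.5 × 13.07m = 1339.675m.
Total capital V = 1339.675 + 264.9 + 743 + 317 = 2664.575.
Equity: weight = 1339.675/2664.575 = 0.5028; cost = 14.3304%.
Preferred: weight = 264.9/2664.575 = 0.0994; cost = 7.8689%.
Mortgage bonds: weight = 743/2664.575 = 0.2788; after-tax cost = 6.2% × (1 − 32.8%) = 4.1664%.
Subordinated notes: weight = 317/2664.575 = 0.1190; after-tax cost = 7% × (1 − 32.8%) = 4.7040%.
WACC = 0.5028 × 14.3304% + 0.0994 × 7.8689% + 0.2788 × 4.1664% + 0.1190 × 4.7040% = 9.7086%.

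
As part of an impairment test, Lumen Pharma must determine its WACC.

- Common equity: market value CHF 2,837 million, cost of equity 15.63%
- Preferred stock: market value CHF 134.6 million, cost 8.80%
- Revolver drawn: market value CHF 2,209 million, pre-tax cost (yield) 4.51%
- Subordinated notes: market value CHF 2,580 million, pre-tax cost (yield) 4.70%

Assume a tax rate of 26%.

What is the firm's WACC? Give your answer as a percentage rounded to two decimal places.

Total capital V = 2837 + 134.6 + 2209 + 2580 = 7760.6.
Equity: weight = 2837/7760.6 = 0.3656; cost = 15.63%.
Preferred: weight = 134.6/7760.6 = 0.0173; cost = 8.8%.
Revolver drawn: weight = 2209/7760.6 = 0.2846; after-tax cost = 4.51% × (1 − 26%) = 3.3374%.
Subordinated notes: weight = 2580/7760.6 = 0.3324; after-tax cost = 4.7% × (1 − 26%) = 3.4780%.
WACC = 0.3656 × 15.6300% + 0.0173 × 8.8000% + 0.2846 × 3.3374% + 0.3324 × 3.4780% = 7.9726%.

7.97%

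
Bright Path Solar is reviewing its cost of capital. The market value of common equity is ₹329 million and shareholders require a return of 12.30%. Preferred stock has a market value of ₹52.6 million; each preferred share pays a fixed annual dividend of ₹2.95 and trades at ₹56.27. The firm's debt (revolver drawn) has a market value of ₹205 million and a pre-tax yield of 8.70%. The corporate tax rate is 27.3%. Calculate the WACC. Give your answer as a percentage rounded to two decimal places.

Cost of preferred: Rp = 2.95 / 56.27 = 5.2426%.
Total capital V = 329 + 52.6 + 205 = 586.6.
Equity: weight = 329/586.6 = 0.5609; cost = 12.3%.
Preferred: weight = 52.6/586.6 = 0.0897; cost = 5.2426%.
Revolver drawn: weight = 205/586.6 = 0.3495; after-tax cost = 8.7% × (1 − 27.3%) = 6.3249%.
WACC = 0.5609 × 12.3000% + 0.0897 × 5.2426% + 0.3495 × 6.3249% = 9.5790%.

9.58%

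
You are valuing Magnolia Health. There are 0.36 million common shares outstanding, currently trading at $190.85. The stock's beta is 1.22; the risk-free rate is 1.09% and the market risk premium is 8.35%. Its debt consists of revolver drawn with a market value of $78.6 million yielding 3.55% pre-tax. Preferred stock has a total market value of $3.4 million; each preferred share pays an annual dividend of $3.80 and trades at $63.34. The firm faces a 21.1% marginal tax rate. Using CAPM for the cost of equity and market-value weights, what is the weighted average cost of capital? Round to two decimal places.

Cost of equity via CAPM: Re = 1.09% + 1.22 × 8.35% = 11.2770%.
Cost of preferred: Rp = 3.8 / 63.34 = 5.9994%.
Market value of equity E = 190.85 × 0.36m = 68.706m.
Total capital V = 68.706 + 3.4 + 78.6 = 150.706.
Equity: weight = 68.706/150.706 = 0.4559; cost = 11.277%.
Preferred: weight = 3.4/150.706 = 0.0226; cost = 5.9994%.
Revolver drawn: weight = 78.6/150.706 = 0.5215; after-tax cost = 3.55% × (1 − 21.1%) = 2.8009%.
WACC = 0.4559 × 11.2770% + 0.0226 × 5.9994% + 0.5215 × 2.8009% = 6.7373%.

6.74%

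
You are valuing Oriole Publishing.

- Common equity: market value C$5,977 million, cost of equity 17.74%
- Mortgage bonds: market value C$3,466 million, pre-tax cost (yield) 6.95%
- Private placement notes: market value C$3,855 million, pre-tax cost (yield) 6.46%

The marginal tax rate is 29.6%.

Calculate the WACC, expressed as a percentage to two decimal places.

10.57%

Total capital V = 5977 + 3466 + 3855 = 13298.
Equity: weight = 5977/13298 = 0.4495; cost = 17.74%.
Mortgage bonds: weight = 3466/13298 = 0.2606; after-tax cost = 6.95% × (1 − 29.6%) = 4.8928%.
Private placement notes: weight = 3855/13298 = 0.2899; after-tax cost = 6.46% × (1 − 29.6%) = 4.5478%.
WACC = 0.4495 × 17.7400% + 0.2606 × 4.8928% + 0.2899 × 4.5478% = 10.5672%.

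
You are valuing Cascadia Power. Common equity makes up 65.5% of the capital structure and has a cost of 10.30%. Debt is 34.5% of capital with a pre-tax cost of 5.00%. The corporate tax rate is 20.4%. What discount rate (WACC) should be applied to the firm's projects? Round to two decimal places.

After-tax cost of debt = 5% × (1 − 20.4%) = 3.9800%.
WACC = 0.655 × 10.3000% + 0.345 × 3.9800% = 8.1196%.

8.12%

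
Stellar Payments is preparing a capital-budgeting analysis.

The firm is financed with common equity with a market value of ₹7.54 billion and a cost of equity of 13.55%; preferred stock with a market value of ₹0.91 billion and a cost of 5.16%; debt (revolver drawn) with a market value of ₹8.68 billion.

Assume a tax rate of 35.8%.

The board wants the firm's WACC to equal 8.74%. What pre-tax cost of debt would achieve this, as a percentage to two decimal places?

Total capital V = 7.54 + 0.91 + 8.68 = 17.13.
Equity weight = 7.54/17.13 = 0.4402.
Preferred weight = 0.91/17.13 = 0.0531.
Revolver drawn weight = 8.68/17.13 = 0.5067.
Equity contribution = 0.4402 × 13.55% = 5.9642%.
Preferred contribution = 0.0531 × 5.16% = 0.2741%.
Remaining for debt = 8.74% − 6.2383% = 2.5017%.
Rd × (1 − 35.8%) × 0.5067 = 2.5017%  ⇒  Rd = 7.6901%.

7.69%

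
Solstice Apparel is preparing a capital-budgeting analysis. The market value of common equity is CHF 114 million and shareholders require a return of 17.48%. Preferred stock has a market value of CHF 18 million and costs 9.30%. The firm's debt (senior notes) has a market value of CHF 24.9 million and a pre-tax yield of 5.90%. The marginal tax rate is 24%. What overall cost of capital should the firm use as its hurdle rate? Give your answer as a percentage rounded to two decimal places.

14.48%

Total capital V = 114 + 18 + 24.9 = 156.9.
Equity: weight = 114/156.9 = 0.7266; cost = 17.48%.
Preferred: weight = 18/156.9 = 0.1147; cost = 9.3%.
Senior notes: weight = 24.9/156.9 = 0.1587; after-tax cost = 5.9% × (1 − 24%) = 4.4840%.
WACC = 0.7266 × 17.4800% + 0.1147 × 9.3000% + 0.1587 × 4.4840% = 14.4791%.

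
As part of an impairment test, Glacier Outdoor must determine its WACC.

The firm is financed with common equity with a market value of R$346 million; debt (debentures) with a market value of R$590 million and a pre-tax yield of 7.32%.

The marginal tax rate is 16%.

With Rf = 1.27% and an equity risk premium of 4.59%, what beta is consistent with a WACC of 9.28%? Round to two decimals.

Total capital V = 346 + 590 = 936.
Equity weight = 346/936 = 0.3697.
Debentures weight = 590/936 = 0.6303.
Debt contribution = 0.6303 × 7.32% × (1 − 16%) = 3.8758%.
Required equity contribution = 9.28% − 3.8758% = 5.4042%  ⇒  Re = 14.6193%.
CAPM: 14.6193% = 1.27% + β × 4.59%  ⇒  β = 2.9084.

2.91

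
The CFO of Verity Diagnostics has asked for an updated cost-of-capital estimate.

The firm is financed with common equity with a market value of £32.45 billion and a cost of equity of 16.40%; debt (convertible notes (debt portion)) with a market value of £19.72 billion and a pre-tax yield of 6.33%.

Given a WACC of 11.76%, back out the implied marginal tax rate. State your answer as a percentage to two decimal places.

34.84%

Total capital V = 32.45 + 19.72 = 52.17.
Equity weight = 32.45/52.17 = 0.6220.
Convertible notes (debt portion) weight = 19.72/52.17 = 0.3780.
Equity contribution = 0.6220 × 16.4% = 10.2009%.
Debt contribution must be 11.76% − 10.2009% = 1.5591%.
0.3780 × 6.33% × (1 − T) = 1.5591%  ⇒  (1 − T) = 0.6516.
T = 34.8388%.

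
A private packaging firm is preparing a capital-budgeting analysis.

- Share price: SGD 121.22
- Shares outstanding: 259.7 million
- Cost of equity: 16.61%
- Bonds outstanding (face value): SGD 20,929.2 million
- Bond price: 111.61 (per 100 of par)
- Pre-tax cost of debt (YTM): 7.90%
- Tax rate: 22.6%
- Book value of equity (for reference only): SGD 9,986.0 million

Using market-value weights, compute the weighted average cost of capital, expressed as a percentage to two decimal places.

Market value of equity E = 121.22 × 259.7m = 31480.834m. Market value of debt D = 20929.2m × 111.61/100 = 23359.08012m.
Total capital V = 31480.834 + 23359.08012 = 54839.91412.
Equity: weight = 31480.834/54839.91412 = 0.5740; cost = 16.61%.
Bonds outstanding: weight = 23359.08012/54839.91412 = 0.4260; after-tax cost = 7.9% × (1 − 22.6%) = 6.1146%.
WACC = 0.5740 × 16.6100% + 0.4260 × 6.1146% = 12.1395%.

12.14%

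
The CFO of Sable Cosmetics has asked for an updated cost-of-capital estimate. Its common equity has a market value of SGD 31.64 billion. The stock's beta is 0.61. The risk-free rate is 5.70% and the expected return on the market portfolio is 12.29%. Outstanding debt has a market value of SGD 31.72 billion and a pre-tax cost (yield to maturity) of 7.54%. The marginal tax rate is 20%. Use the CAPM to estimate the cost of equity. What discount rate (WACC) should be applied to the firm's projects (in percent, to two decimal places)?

Market risk premium = 12.29% − 5.7% = 6.59%.
Cost of equity via CAPM: Re = 5.7% + 0.61 × 6.59% = 9.7199%.
Total capital V = 31.64 + 31.72 = 63.36.
Equity: weight = 31.64/63.36 = 0.4994; cost = 9.7199%.
Debt: weight = 31.72/63.36 = 0.5006; after-tax cost = 7.54% × (1 − 20%) = 6.0320%.
WACC = 0.4994 × 9.7199% + 0.5006 × 6.0320% = 7.8736%.

7.87%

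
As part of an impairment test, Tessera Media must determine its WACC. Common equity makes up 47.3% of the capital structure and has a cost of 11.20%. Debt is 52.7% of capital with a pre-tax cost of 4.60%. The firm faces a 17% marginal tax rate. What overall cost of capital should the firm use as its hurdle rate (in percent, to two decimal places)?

After-tax cost of debt = 4.6% × (1 − 17%) = 3.8180%.
WACC = 0.473 × 11.2000% + 0.527 × 3.8180% = 7.3097%.

7.31%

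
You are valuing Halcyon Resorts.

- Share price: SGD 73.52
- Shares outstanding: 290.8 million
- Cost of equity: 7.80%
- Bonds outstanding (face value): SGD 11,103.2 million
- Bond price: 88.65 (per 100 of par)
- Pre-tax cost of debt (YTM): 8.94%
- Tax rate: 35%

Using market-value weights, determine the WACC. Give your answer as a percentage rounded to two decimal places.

7.17%

Market value of equity E = 73.52 × 290.8m = 21379.616m. Market value of debt D = 11103.2m × 88.65/100 = 9842.9868m.
Total capital V = 21379.616 + 9842.9868 = 31222.6028.
Equity: weight = 21379.616/31222.6028 = 0.6847; cost = 7.8%.
Bonds outstanding: weight = 9842.9868/31222.6028 = 0.3153; after-tax cost = 8.94% × (1 − 35%) = 5.8110%.
WACC = 0.6847 × 7.8000% + 0.3153 × 5.8110% = 7.1730%.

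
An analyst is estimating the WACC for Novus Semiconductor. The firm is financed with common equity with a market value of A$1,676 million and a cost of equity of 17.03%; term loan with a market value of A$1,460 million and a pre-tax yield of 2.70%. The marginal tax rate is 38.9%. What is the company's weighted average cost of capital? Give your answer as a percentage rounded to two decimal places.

9.87%

Total capital V = 1676 + 1460 = 3136.
Equity: weight = 1676/3136 = 0.5344; cost = 17.03%.
Term loan: weight = 1460/3136 = 0.4656; after-tax cost = 2.7% × (1 − 38.9%) = 1.6497%.
WACC = 0.5344 × 17.0300% + 0.4656 × 1.6497% = 9.8695%.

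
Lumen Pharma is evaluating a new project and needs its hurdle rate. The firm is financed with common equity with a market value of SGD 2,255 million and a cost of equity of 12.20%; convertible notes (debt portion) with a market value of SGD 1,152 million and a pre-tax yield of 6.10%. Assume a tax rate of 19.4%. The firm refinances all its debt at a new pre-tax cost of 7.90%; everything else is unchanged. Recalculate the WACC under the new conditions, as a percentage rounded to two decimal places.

After the change:
Total capital V = 2255 + 1152 = 3407.
Equity: weight = 2255/3407 = 0.6619; cost = 12.2%.
Convertible notes (debt portion): weight = 1152/3407 = 0.3381; after-tax cost = 7.9% × (1 − 19.4%) = 6.3674%.
WACC = 0.6619 × 12.2000% + 0.3381 × 6.3674% = 10.2278%.

10.23%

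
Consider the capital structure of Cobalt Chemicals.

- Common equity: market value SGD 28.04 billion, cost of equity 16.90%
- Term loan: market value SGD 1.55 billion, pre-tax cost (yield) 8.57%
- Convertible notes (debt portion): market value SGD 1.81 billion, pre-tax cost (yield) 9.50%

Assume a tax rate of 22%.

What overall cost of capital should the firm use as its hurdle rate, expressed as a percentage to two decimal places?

15.85%

Total capital V = 28.04 + 1.55 + 1.81 = 31.4.
Equity: weight = 28.04/31.4 = 0.8930; cost = 16.9%.
Term loan: weight = 1.55/31.4 = 0.0494; after-tax cost = 8.57% × (1 − 22%) = 6.6846%.
Convertible notes (debt portion): weight = 1.81/31.4 = 0.0576; after-tax cost = 9.5% × (1 − 22%) = 7.4100%.
WACC = 0.8930 × 16.9000% + 0.0494 × 6.6846% + 0.0576 × 7.4100% = 15.8487%.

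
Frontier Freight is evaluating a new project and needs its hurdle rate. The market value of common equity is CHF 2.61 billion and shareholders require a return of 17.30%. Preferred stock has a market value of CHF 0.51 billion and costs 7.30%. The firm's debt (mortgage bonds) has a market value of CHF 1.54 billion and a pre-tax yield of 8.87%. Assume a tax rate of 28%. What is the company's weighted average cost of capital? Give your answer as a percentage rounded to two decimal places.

12.60%

Total capital V = 2.61 + 0.51 + 1.54 = 4.66.
Equity: weight = 2.61/4.66 = 0.5601; cost = 17.3%.
Preferred: weight = 0.51/4.66 = 0.1094; cost = 7.3%.
Mortgage bonds: weight = 1.54/4.66 = 0.3305; after-tax cost = 8.87% × (1 − 28%) = 6.3864%.
WACC = 0.5601 × 17.3000% + 0.1094 × 7.3000% + 0.3305 × 6.3864% = 12.5989%.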